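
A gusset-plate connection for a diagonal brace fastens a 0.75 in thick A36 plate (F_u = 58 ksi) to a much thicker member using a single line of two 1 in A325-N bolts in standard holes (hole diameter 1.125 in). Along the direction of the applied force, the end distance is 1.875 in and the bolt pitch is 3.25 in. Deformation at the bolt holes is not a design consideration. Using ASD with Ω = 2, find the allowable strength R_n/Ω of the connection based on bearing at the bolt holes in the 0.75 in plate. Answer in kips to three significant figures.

108 kips

Per bolt r_n = 1.5 l_c t F_u ≤ 3.0 d t F_u; upper limit = 3.0 × 1 × 0.75 × 58 = 130.5 kips.
Edge bolt: l_c = 1.875 − 1.125/2 = 1.312 in → 1.5 × 1.312 × 0.75 × 58 = 85.64 → r_n = 85.64 kips.
Interior bolts: l_c = 3.25 − 1.125 = 2.125 in → 1.5 × 2.125 × 0.75 × 58 = 138.7 → r_n = 130.5 kips.
R_n = 1 × 85.64 + 1 × 130.5 = 216.1 kips.
Allowable strength R_n/Ω = 216.1 / 2 = 108 kips.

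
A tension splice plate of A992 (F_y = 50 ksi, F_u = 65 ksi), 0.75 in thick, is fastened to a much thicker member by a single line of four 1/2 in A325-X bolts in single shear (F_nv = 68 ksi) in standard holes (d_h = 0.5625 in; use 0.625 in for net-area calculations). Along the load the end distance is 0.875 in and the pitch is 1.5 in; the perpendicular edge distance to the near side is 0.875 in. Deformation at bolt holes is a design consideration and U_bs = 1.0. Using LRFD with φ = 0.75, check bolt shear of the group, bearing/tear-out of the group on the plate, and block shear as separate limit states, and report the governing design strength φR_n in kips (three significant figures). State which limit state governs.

40.1 kips (bolt shear governs)

Bolt shear: A_b = π·0.5²/4 = 0.1963 in²; R_n = 68 × 0.1963 × 4 × 1 = 53.41 kips → 0.75 × 53.41 = 40.1 kips.
Bearing: edge l_c = 0.5938, r_n = 34.73 kips; interior l_c = 0.9375, r_n = 54.84 kips; R_n = 34.73 + 3·54.84 = 199.3 kips → 149 kips.
Block shear: A_gv = 4.031, A_nv = 2.391, A_nt = 0.4219 in²; R_n = min(0.6F_uA_nv, 0.6F_yA_gv) + U_bs·F_u·A_nt = 120.7 kips → 90.5 kips.
Bolt shear governs: 40.1 kips.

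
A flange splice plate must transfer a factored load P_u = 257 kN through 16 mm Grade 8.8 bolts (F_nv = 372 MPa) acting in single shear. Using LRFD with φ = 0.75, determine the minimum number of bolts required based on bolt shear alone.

A_b = π·16²/4 = 201.1 mm².
Per-bolt design strength φR_n = 0.75 × 372 × 201.1 × 1 / 1000 = 56.1 kN.
n ≥ 257 / 56.1 = 4.581 → use 5 bolts.

5 bolts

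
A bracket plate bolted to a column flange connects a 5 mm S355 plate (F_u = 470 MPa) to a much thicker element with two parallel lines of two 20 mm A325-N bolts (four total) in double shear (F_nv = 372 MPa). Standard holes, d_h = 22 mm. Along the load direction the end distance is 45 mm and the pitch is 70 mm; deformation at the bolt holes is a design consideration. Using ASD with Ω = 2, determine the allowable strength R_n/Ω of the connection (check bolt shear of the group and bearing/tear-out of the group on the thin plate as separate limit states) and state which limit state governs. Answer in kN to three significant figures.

Bolt shear: A_b = π·20²/4 = 314.2 mm²; R_n = 372 × 314.2 × 4 × 2 / 1000 = 934.9 kN → 934.9 / 2 = 467 kN.
Bearing (1.2 l_c t F_u ≤ 2.4 d t F_u): upper limit = 2.4·20·5·470 / 1000 = 112.8 kN.
  Edge l_c = 45 − 22/2 = 34 → r_n = 95.88 kN; interior l_c = 70 − 22 = 48 → r_n = 112.8 kN.
  R_n,bearing = 2·95.88 + 2·112.8 = 417.4 kN → 417.4 / 2 = 209 kN.
Bearing governs: 209 kN.

209 kN (bearing governs)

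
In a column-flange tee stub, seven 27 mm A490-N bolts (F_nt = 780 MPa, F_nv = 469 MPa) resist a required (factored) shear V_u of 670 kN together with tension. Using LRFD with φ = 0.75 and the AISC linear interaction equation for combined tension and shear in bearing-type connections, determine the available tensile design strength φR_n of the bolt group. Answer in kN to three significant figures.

A_b = π·27²/4 = 572.6 mm²; f_rv = 670 × 1000 / (7 × 572.6) = 167.2 MPa.
F'_nt = 1.3 F_nt − (F_nt / φF_nv) f_rv = 1.3·780 − (780/(0.75·469))·167.2 = 643.3 MPa, capped at F_nt → F'_nt = 643.3 MPa.
R_n = F'_nt · A_b · n = 643.3 × 572.6 × 7 / 1000 = 2578 kN.
Design strength φR_n = 0.75 × 2578 = 1930 kN.

1930 kN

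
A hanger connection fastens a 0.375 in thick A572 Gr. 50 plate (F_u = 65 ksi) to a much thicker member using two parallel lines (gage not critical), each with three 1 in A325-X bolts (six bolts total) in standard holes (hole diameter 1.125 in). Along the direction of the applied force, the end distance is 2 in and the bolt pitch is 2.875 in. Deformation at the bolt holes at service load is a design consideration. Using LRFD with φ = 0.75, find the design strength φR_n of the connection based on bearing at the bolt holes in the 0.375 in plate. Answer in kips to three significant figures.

Per bolt r_n = 1.2 l_c t F_u ≤ 2.4 d t F_u; upper limit = 2.4 × 1 × 0.375 × 65 = 58.5 kips.
Edge bolt: l_c = 2 − 1.125/2 = 1.438 in → 1.2 × 1.438 × 0.375 × 65 = 42.05 → r_n = 42.05 kips.
Interior bolts: l_c = 2.875 − 1.125 = 1.75 in → 1.2 × 1.75 × 0.375 × 65 = 51.19 → r_n = 51.19 kips.
R_n = 2 × 42.05 + 4 × 51.19 = 288.8 kips.
Design strength φR_n = 0.75 × 288.8 = 217 kips.

217 kips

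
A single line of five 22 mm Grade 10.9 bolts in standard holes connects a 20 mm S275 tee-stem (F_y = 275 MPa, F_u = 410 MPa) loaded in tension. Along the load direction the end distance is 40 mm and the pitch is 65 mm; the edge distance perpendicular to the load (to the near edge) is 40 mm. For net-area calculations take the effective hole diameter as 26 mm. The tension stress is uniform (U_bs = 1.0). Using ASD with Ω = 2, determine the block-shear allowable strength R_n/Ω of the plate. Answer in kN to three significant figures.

Shear plane L_v = 40 + 4·65 = 300 mm; A_gv = 300 × 20 = 6000 mm².
A_nv = (300 − 4.5·26) × 20 = 3660 mm².
A_nt = (40 − 0.5·26) × 20 = 540 mm².
0.6 F_u A_nv = 900.4 kN; 0.6 F_y A_gv = 990 kN → shear rupture governs the shear term.
R_n = 900.4 + 1.0 × 410 × 540 / 1000 = 1122 kN.
Allowable strength R_n/Ω = 1122 / 2 = 561 kN.

561 kN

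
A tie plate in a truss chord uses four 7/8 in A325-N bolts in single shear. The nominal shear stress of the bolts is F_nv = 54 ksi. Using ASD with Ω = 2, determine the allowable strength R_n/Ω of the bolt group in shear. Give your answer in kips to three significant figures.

64.9 kips

A_b = π × 0.875² / 4 = 0.6013 in².
R_n = F_nv · A_b · n · n_s = 54 × 0.6013 × 4 × 1 = 129.9 kips.
Allowable strength R_n/Ω = 129.9 / 2 = 64.9 kips.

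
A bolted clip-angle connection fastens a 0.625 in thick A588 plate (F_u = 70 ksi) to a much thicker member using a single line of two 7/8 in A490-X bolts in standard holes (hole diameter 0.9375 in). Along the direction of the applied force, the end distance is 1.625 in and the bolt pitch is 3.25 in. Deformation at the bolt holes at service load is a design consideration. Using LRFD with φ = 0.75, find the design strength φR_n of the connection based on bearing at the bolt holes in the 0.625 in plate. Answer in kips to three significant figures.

Per bolt r_n = 1.2 l_c t F_u ≤ 2.4 d t F_u; upper limit = 2.4 × 0.875 × 0.625 × 70 = 91.88 kips.
Edge bolt: l_c = 1.625 − 0.9375/2 = 1.156 in → 1.2 × 1.156 × 0.625 × 70 = 60.7 → r_n = 60.7 kips.
Interior bolts: l_c = 3.25 − 0.9375 = 2.312 in → 1.2 × 2.312 × 0.625 × 70 = 121.4 → r_n = 91.88 kips.
R_n = 1 × 60.7 + 1 × 91.88 = 152.6 kips.
Design strength φR_n = 0.75 × 152.6 = 114 kips.

114 kips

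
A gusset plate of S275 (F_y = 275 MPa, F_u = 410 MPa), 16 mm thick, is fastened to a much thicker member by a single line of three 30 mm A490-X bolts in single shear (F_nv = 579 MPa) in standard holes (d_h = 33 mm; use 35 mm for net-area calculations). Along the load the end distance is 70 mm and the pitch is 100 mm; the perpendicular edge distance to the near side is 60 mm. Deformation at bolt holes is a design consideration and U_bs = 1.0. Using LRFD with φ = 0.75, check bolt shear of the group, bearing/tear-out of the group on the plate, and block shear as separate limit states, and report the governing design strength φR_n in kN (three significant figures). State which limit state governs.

744 kN (block shear governs)

Bolt shear: A_b = π·30²/4 = 706.9 mm²; R_n = 579 × 706.9 × 3 × 1 / 1000 = 1228 kN → 0.75 × 1228 = 921 kN.
Bearing: edge l_c = 53.5, r_n = 421.2 kN; interior l_c = 67, r_n = 472.3 kN; R_n = 421.2 + 2·472.3 = 1366 kN → 1020 kN.
Block shear: A_gv = 4320, A_nv = 2920, A_nt = 680 mm²; R_n = min(0.6F_uA_nv, 0.6F_yA_gv) + U_bs·F_u·A_nt = 991.6 kN → 744 kN.
Block shear governs: 744 kN.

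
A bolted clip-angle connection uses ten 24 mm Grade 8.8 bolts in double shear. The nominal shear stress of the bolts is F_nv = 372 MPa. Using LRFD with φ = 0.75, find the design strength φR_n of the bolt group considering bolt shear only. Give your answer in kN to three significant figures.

2520 kN

A_b = π × 24² / 4 = 452.4 mm².
R_n = F_nv · A_b · n · n_s = 372 × 452.4 × 10 × 2 / 1000 = 3366 kN.
Design strength φR_n = 0.75 × 3366 = 2520 kN.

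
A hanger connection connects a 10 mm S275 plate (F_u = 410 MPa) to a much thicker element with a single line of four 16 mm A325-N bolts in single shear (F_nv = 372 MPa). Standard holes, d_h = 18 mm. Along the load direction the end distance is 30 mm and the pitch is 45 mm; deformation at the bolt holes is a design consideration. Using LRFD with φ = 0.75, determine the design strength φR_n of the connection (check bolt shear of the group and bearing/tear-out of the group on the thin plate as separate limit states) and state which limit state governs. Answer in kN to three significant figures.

Bolt shear: A_b = π·16²/4 = 201.1 mm²; R_n = 372 × 201.1 × 4 × 1 / 1000 = 299.2 kN → 0.75 × 299.2 = 224 kN.
Bearing (1.2 l_c t F_u ≤ 2.4 d t F_u): upper limit = 2.4·16·10·410 / 1000 = 157.4 kN.
  Edge l_c = 30 − 18/2 = 21 → r_n = 103.3 kN; interior l_c = 45 − 18 = 27 → r_n = 132.8 kN.
  R_n,bearing = 1·103.3 + 3·132.8 = 501.8 kN → 0.75 × 501.8 = 376 kN.
Bolt shear governs: 224 kN.

224 kN (bolt shear governs)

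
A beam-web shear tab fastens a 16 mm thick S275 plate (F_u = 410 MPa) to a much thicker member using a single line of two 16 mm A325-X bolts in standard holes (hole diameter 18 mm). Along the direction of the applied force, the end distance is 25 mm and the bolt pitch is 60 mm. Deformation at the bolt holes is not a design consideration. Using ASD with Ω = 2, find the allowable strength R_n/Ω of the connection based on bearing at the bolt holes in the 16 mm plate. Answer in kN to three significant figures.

Per bolt r_n = 1.5 l_c t F_u ≤ 3.0 d t F_u; upper limit = 3.0 × 16 × 16 × 410 / 1000 = 314.9 kN.
Edge bolt: l_c = 25 − 18/2 = 16 mm → 1.5 × 16 × 16 × 410 / 1000 = 157.4 → r_n = 157.4 kN.
Interior bolts: l_c = 60 − 18 = 42 mm → 1.5 × 42 × 16 × 410 / 1000 = 413.3 → r_n = 314.9 kN.
R_n = 1 × 157.4 + 1 × 314.9 = 472.3 kN.
Allowable strength R_n/Ω = 472.3 / 2 = 236 kN.

236 kN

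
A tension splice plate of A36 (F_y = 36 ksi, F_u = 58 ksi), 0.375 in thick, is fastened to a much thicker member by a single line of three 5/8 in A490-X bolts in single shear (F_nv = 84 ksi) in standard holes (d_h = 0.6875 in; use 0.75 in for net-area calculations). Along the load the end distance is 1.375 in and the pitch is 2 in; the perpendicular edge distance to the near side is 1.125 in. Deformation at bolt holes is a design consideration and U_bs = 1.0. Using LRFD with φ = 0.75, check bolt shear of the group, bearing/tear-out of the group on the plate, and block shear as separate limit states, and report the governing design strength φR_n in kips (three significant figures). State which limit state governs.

Bolt shear: A_b = π·0.625²/4 = 0.3068 in²; R_n = 84 × 0.3068 × 3 × 1 = 77.31 kips → 0.75 × 77.31 = 58 kips.
Bearing: edge l_c = 1.031, r_n = 26.92 kips; interior l_c = 1.312, r_n = 32.62 kips; R_n = 26.92 + 2·32.62 = 92.17 kips → 69.1 kips.
Block shear: A_gv = 2.016, A_nv = 1.312, A_nt = 0.2812 in²; R_n = min(0.6F_uA_nv, 0.6F_yA_gv) + U_bs·F_u·A_nt = 59.85 kips → 44.9 kips.
Block shear governs: 44.9 kips.

44.9 kips (block shear governs)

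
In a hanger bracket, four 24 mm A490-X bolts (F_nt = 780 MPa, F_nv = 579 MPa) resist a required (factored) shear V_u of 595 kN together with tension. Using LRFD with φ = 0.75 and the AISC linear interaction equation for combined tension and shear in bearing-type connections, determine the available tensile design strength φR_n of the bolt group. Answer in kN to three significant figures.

A_b = π·24²/4 = 452.4 mm²; f_rv = 595 × 1000 / (4 × 452.4) = 328.8 MPa.
F'_nt = 1.3 F_nt − (F_nt / φF_nv) f_rv = 1.3·780 − (780/(0.75·579))·328.8 = 423.4 MPa, capped at F_nt → F'_nt = 423.4 MPa.
R_n = F'_nt · A_b · n = 423.4 × 452.4 × 4 / 1000 = 766.2 kN.
Design strength φR_n = 0.75 × 766.2 = 575 kN.

575 kN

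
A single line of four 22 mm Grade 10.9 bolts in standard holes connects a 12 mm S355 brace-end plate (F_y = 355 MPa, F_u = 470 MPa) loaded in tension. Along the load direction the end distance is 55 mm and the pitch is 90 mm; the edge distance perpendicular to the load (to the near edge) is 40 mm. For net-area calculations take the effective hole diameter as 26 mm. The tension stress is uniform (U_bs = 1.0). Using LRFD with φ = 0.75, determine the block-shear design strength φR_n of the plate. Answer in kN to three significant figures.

Shear plane L_v = 55 + 3·90 = 325 mm; A_gv = 325 × 12 = 3900 mm².
A_nv = (325 − 3.5·26) × 12 = 2808 mm².
A_nt = (40 − 0.5·26) × 12 = 324 mm².
0.6 F_u A_nv = 791.9 kN; 0.6 F_y A_gv = 830.7 kN → shear rupture governs the shear term.
R_n = 791.9 + 1.0 × 470 × 324 / 1000 = 944.1 kN.
Design strength φR_n = 0.75 × 944.1 = 708 kN.

708 kN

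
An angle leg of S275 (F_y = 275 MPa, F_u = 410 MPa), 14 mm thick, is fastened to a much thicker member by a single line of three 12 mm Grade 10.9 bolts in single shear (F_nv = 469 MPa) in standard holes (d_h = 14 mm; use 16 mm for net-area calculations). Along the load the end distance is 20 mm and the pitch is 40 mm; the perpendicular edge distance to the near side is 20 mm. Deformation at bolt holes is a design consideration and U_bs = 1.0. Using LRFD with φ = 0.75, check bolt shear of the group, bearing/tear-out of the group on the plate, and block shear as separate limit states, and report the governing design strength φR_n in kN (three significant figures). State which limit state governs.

119 kN (bolt shear governs)

Bolt shear: A_b = π·12²/4 = 113.1 mm²; R_n = 469 × 113.1 × 3 × 1 / 1000 = 159.1 kN → 0.75 × 159.1 = 119 kN.
Bearing: edge l_c = 13, r_n = 89.54 kN; interior l_c = 26, r_n = 165.3 kN; R_n = 89.54 + 2·165.3 = 420.2 kN → 315 kN.
Block shear: A_gv = 1400, A_nv = 840, A_nt = 168 mm²; R_n = min(0.6F_uA_nv, 0.6F_yA_gv) + U_bs·F_u·A_nt = 275.5 kN → 207 kN.
Bolt shear governs: 119 kN.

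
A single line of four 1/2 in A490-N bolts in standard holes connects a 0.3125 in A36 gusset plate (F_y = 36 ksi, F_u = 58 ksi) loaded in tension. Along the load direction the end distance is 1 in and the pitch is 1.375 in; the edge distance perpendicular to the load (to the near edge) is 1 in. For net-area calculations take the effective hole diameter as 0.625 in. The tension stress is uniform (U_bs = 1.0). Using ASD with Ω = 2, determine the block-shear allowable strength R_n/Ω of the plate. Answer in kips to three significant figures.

Shear plane L_v = 1 + 3·1.375 = 5.125 in; A_gv = 5.125 × 0.3125 = 1.602 in².
A_nv = (5.125 − 3.5·0.625) × 0.3125 = 0.918 in².
A_nt = (1 − 0.5·0.625) × 0.3125 = 0.2148 in².
0.6 F_u A_nv = 31.95 kips; 0.6 F_y A_gv = 34.59 kips → shear rupture governs the shear term.
R_n = 31.95 + 1.0 × 58 × 0.2148 = 44.41 kips.
Allowable strength R_n/Ω = 44.41 / 2 = 22.2 kips.

22.2 kips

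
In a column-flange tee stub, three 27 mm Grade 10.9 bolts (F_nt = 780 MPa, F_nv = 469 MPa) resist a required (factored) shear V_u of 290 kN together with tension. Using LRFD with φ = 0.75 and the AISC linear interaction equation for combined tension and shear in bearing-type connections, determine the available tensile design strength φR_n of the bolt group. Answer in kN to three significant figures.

A_b = π·27²/4 = 572.6 mm²; f_rv = 290 × 1000 / (3 × 572.6) = 168.8 MPa.
F'_nt = 1.3 F_nt − (F_nt / φF_nv) f_rv = 1.3·780 − (780/(0.75·469))·168.8 = 639.6 MPa, capped at F_nt → F'_nt = 639.6 MPa.
R_n = F'_nt · A_b · n = 639.6 × 572.6 × 3 / 1000 = 1099 kN.
Design strength φR_n = 0.75 × 1099 = 824 kN.

824 kN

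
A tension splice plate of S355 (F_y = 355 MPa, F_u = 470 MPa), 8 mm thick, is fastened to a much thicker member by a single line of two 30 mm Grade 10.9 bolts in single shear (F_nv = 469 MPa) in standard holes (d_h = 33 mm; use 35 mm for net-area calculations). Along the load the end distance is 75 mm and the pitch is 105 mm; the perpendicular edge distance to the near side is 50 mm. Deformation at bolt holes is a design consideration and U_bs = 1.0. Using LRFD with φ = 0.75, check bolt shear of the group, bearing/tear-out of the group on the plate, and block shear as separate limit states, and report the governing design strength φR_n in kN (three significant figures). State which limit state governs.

307 kN (block shear governs)

Bolt shear: A_b = π·30²/4 = 706.9 mm²; R_n = 469 × 706.9 × 2 × 1 / 1000 = 663 kN → 0.75 × 663 = 497 kN.
Bearing: edge l_c = 58.5, r_n = 264 kN; interior l_c = 72, r_n = 270.7 kN; R_n = 264 + 1·270.7 = 534.7 kN → 401 kN.
Block shear: A_gv = 1440, A_nv = 1020, A_nt = 260 mm²; R_n = min(0.6F_uA_nv, 0.6F_yA_gv) + U_bs·F_u·A_nt = 409.8 kN → 307 kN.
Block shear governs: 307 kN.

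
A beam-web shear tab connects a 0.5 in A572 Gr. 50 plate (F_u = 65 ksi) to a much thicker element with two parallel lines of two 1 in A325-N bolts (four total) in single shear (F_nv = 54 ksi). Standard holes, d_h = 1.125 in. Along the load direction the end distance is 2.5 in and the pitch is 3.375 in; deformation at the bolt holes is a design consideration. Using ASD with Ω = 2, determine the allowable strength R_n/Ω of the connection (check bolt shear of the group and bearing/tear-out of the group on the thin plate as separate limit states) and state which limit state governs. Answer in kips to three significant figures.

Bolt shear: A_b = π·1²/4 = 0.7854 in²; R_n = 54 × 0.7854 × 4 × 1 = 169.6 kips → 169.6 / 2 = 84.8 kips.
Bearing (1.2 l_c t F_u ≤ 2.4 d t F_u): upper limit = 2.4·1·0.5·65 = 78 kips.
  Edge l_c = 2.5 − 1.125/2 = 1.938 → r_n = 75.56 kips; interior l_c = 3.375 − 1.125 = 2.25 → r_n = 78 kips.
  R_n,bearing = 2·75.56 + 2·78 = 307.1 kips → 307.1 / 2 = 154 kips.
Bolt shear governs: 84.8 kips.

84.8 kips (bolt shear governs)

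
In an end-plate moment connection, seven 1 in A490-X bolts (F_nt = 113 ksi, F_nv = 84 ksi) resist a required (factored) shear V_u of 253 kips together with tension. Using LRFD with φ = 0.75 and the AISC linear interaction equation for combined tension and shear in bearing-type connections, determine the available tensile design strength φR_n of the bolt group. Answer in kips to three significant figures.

A_b = π·1²/4 = 0.7854 in²; f_rv = 253 / (7 × 0.7854) = 46.02 ksi.
F'_nt = 1.3 F_nt − (F_nt / φF_nv) f_rv = 1.3·113 − (113/(0.75·84))·46.02 = 64.36 ksi, capped at F_nt → F'_nt = 64.36 ksi.
R_n = F'_nt · A_b · n = 64.36 × 0.7854 × 7 = 353.8 kips.
Design strength φR_n = 0.75 × 353.8 = 265 kips.

265 kips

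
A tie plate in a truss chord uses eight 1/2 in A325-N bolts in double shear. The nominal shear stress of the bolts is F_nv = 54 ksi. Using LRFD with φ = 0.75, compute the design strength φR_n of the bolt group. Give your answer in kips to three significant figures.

127 kips

A_b = π × 0.5² / 4 = 0.1963 in².
R_n = F_nv · A_b · n · n_s = 54 × 0.1963 × 8 × 2 = 169.6 kips.
Design strength φR_n = 0.75 × 169.6 = 127 kips.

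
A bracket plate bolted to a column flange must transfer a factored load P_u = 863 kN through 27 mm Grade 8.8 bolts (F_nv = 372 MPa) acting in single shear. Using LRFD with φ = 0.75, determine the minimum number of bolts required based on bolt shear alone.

6 bolts

A_b = π·27²/4 = 572.6 mm².
Per-bolt design strength φR_n = 0.75 × 372 × 572.6 × 1 / 1000 = 159.7 kN.
n ≥ 863 / 159.7 = 5.402 → use 6 bolts.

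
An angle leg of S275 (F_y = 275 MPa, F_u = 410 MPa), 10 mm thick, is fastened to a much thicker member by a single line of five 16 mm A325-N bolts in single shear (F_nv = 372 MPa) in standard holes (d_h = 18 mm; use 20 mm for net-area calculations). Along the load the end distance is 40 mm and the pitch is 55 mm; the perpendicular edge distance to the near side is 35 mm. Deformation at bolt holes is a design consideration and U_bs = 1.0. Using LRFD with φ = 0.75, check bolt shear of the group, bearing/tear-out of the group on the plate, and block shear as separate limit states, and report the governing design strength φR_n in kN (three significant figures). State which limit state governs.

280 kN (bolt shear governs)

Bolt shear: A_b = π·16²/4 = 201.1 mm²; R_n = 372 × 201.1 × 5 × 1 / 1000 = 374 kN → 0.75 × 374 = 280 kN.
Bearing: edge l_c = 31, r_n = 152.5 kN; interior l_c = 37, r_n = 157.4 kN; R_n = 152.5 + 4·157.4 = 782.3 kN → 587 kN.
Block shear: A_gv = 2600, A_nv = 1700, A_nt = 250 mm²; R_n = min(0.6F_uA_nv, 0.6F_yA_gv) + U_bs·F_u·A_nt = 520.7 kN → 391 kN.
Bolt shear governs: 280 kN.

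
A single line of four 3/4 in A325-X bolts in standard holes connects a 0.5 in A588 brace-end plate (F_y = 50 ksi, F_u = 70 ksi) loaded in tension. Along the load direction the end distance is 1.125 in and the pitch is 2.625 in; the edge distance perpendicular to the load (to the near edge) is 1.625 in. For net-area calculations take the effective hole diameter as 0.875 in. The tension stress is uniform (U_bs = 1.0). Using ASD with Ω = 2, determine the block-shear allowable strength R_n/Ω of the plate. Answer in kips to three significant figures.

Shear plane L_v = 1.125 + 3·2.625 = 9 in; A_gv = 9 × 0.5 = 4.5 in².
A_nv = (9 − 3.5·0.875) × 0.5 = 2.969 in².
A_nt = (1.625 − 0.5·0.875) × 0.5 = 0.5938 in².
0.6 F_u A_nv = 124.7 kips; 0.6 F_y A_gv = 135 kips → shear rupture governs the shear term.
R_n = 124.7 + 1.0 × 70 × 0.5938 = 166.2 kips.
Allowable strength R_n/Ω = 166.2 / 2 = 83.1 kips.

83.1 kips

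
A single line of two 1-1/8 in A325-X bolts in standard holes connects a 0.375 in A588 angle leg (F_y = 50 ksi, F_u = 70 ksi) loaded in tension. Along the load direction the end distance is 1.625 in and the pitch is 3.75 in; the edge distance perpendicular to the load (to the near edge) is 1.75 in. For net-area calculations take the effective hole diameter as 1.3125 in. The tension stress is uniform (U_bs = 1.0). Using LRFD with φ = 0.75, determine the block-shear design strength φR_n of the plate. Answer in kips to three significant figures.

Shear plane L_v = 1.625 + 1·3.75 = 5.375 in; A_gv = 5.375 × 0.375 = 2.016 in².
A_nv = (5.375 − 1.5·1.3125) × 0.375 = 1.277 in².
A_nt = (1.75 − 0.5·1.3125) × 0.375 = 0.4102 in².
0.6 F_u A_nv = 53.65 kips; 0.6 F_y A_gv = 60.47 kips → shear rupture governs the shear term.
R_n = 53.65 + 1.0 × 70 × 0.4102 = 82.36 kips.
Design strength φR_n = 0.75 × 82.36 = 61.8 kips.

61.8 kips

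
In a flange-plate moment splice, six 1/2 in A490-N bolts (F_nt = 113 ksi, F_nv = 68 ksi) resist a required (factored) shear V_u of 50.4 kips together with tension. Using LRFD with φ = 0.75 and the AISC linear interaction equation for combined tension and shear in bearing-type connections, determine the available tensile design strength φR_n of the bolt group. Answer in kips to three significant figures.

46 kips

A_b = π·0.5²/4 = 0.1963 in²; f_rv = 50.4 / (6 × 0.1963) = 42.78 ksi.
F'_nt = 1.3 F_nt − (F_nt / φF_nv) f_rv = 1.3·113 − (113/(0.75·68))·42.78 = 52.11 ksi, capped at F_nt → F'_nt = 52.11 ksi.
R_n = F'_nt · A_b · n = 52.11 × 0.1963 × 6 = 61.39 kips.
Design strength φR_n = 0.75 × 61.39 = 46 kips.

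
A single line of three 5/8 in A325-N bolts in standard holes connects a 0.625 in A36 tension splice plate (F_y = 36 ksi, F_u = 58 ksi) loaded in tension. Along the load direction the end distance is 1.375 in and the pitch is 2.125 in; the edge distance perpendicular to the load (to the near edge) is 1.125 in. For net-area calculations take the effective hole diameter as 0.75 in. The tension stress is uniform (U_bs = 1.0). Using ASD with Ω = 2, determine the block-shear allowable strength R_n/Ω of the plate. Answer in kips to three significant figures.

51.6 kips

Shear plane L_v = 1.375 + 2·2.125 = 5.625 in; A_gv = 5.625 × 0.625 = 3.516 in².
A_nv = (5.625 − 2.5·0.75) × 0.625 = 2.344 in².
A_nt = (1.125 − 0.5·0.75) × 0.625 = 0.4688 in².
0.6 F_u A_nv = 81.56 kips; 0.6 F_y A_gv = 75.94 kips → shear yielding governs the shear term.
R_n = 75.94 + 1.0 × 58 × 0.4688 = 103.1 kips.
Allowable strength R_n/Ω = 103.1 / 2 = 51.6 kips.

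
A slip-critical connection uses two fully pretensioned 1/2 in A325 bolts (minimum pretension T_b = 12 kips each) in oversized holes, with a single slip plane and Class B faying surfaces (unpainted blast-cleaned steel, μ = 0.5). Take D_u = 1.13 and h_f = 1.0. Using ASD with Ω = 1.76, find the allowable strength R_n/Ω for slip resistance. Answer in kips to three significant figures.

R_n = μ · D_u · h_f · T_b · n_s · n_b = 0.5 × 1.13 × 1.0 × 12 × 1 × 2 = 13.56 kips.
Allowable strength R_n/Ω = 13.56 / 1.76 = 7.7 kips.

7.7 kips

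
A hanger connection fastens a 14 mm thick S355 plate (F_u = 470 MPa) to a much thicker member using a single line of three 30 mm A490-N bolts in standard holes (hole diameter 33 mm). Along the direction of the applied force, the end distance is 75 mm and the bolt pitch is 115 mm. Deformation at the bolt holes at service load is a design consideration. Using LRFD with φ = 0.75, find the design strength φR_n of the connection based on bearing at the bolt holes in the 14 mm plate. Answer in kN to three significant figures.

1060 kN

Per bolt r_n = 1.2 l_c t F_u ≤ 2.4 d t F_u; upper limit = 2.4 × 30 × 14 × 470 / 1000 = 473.8 kN.
Edge bolt: l_c = 75 − 33/2 = 58.5 mm → 1.2 × 58.5 × 14 × 470 / 1000 = 461.9 → r_n = 461.9 kN.
Interior bolts: l_c = 115 − 33 = 82 mm → 1.2 × 82 × 14 × 470 / 1000 = 647.5 → r_n = 473.8 kN.
R_n = 1 × 461.9 + 2 × 473.8 = 1409 kN.
Design strength φR_n = 0.75 × 1409 = 1060 kN.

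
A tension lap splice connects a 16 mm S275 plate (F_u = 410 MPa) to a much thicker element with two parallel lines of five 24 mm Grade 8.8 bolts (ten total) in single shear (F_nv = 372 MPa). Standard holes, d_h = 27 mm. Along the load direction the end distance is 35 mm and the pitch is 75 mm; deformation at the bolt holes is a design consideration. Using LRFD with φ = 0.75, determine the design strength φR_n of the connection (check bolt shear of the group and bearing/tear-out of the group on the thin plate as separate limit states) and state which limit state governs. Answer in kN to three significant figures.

1260 kN (bolt shear governs)

Bolt shear: A_b = π·24²/4 = 452.4 mm²; R_n = 372 × 452.4 × 10 × 1 / 1000 = 1683 kN → 0.75 × 1683 = 1260 kN.
Bearing (1.2 l_c t F_u ≤ 2.4 d t F_u): upper limit = 2.4·24·16·410 / 1000 = 377.9 kN.
  Edge l_c = 35 − 27/2 = 21.5 → r_n = 169.2 kN; interior l_c = 75 − 27 = 48 → r_n = 377.9 kN.
  R_n,bearing = 2·169.2 + 8·377.9 = 3361 kN → 0.75 × 3361 = 2520 kN.
Bolt shear governs: 1260 kN.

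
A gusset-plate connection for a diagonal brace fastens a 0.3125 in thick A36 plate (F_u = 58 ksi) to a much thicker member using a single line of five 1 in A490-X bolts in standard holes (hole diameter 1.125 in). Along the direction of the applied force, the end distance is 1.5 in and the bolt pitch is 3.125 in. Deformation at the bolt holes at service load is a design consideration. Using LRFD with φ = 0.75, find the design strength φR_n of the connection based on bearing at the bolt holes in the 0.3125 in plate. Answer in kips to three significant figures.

146 kips

Per bolt r_n = 1.2 l_c t F_u ≤ 2.4 d t F_u; upper limit = 2.4 × 1 × 0.3125 × 58 = 43.5 kips.
Edge bolt: l_c = 1.5 − 1.125/2 = 0.9375 in → 1.2 × 0.9375 × 0.3125 × 58 = 20.39 → r_n = 20.39 kips.
Interior bolts: l_c = 3.125 − 1.125 = 2 in → 1.2 × 2 × 0.3125 × 58 = 43.5 → r_n = 43.5 kips.
R_n = 1 × 20.39 + 4 × 43.5 = 194.4 kips.
Design strength φR_n = 0.75 × 194.4 = 146 kips.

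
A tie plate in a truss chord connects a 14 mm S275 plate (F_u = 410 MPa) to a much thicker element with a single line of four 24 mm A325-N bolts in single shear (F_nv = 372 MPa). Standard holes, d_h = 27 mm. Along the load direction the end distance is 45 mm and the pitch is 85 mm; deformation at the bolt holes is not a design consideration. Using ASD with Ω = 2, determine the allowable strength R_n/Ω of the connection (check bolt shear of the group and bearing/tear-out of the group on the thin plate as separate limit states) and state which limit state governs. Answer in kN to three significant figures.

337 kN (bolt shear governs)

Bolt shear: A_b = π·24²/4 = 452.4 mm²; R_n = 372 × 452.4 × 4 × 1 / 1000 = 673.2 kN → 673.2 / 2 = 337 kN.
Bearing (1.5 l_c t F_u ≤ 3.0 d t F_u): upper limit = 3.0·24·14·410 / 1000 = 413.3 kN.
  Edge l_c = 45 − 27/2 = 31.5 → r_n = 271.2 kN; interior l_c = 85 − 27 = 58 → r_n = 413.3 kN.
  R_n,bearing = 1·271.2 + 3·413.3 = 1511 kN → 1511 / 2 = 756 kN.
Bolt shear governs: 337 kN.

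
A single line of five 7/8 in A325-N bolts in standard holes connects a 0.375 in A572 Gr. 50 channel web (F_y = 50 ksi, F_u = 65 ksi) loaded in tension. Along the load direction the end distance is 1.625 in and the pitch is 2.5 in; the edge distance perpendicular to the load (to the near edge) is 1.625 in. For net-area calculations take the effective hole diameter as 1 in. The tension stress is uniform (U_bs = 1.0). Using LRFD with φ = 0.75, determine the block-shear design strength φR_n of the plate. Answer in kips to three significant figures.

Shear plane L_v = 1.625 + 4·2.5 = 11.62 in; A_gv = 11.62 × 0.375 = 4.359 in².
A_nv = (11.62 − 4.5·1) × 0.375 = 2.672 in².
A_nt = (1.625 − 0.5·1) × 0.375 = 0.4219 in².
0.6 F_u A_nv = 104.2 kips; 0.6 F_y A_gv = 130.8 kips → shear rupture governs the shear term.
R_n = 104.2 + 1.0 × 65 × 0.4219 = 131.6 kips.
Design strength φR_n = 0.75 × 131.6 = 98.7 kips.

98.7 kips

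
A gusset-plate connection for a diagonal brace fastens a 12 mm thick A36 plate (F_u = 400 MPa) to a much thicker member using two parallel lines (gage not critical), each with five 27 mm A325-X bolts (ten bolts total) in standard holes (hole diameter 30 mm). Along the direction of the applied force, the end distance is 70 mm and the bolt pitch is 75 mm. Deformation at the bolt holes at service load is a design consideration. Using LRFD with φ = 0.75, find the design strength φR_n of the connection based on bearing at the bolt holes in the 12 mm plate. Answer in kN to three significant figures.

2020 kN

Per bolt r_n = 1.2 l_c t F_u ≤ 2.4 d t F_u; upper limit = 2.4 × 27 × 12 × 400 / 1000 = 311 kN.
Edge bolt: l_c = 70 − 30/2 = 55 mm → 1.2 × 55 × 12 × 400 / 1000 = 316.8 → r_n = 311 kN.
Interior bolts: l_c = 75 − 30 = 45 mm → 1.2 × 45 × 12 × 400 / 1000 = 259.2 → r_n = 259.2 kN.
R_n = 2 × 311 + 8 × 259.2 = 2696 kN.
Design strength φR_n = 0.75 × 2696 = 2020 kN.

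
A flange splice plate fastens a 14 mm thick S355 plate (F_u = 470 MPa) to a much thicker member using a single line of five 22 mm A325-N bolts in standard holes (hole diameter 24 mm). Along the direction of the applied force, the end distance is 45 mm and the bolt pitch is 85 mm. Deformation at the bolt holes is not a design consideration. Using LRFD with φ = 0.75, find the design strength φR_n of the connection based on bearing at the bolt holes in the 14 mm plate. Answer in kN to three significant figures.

1550 kN

Per bolt r_n = 1.5 l_c t F_u ≤ 3.0 d t F_u; upper limit = 3.0 × 22 × 14 × 470 / 1000 = 434.3 kN.
Edge bolt: l_c = 45 − 24/2 = 33 mm → 1.5 × 33 × 14 × 470 / 1000 = 325.7 → r_n = 325.7 kN.
Interior bolts: l_c = 85 − 24 = 61 mm → 1.5 × 61 × 14 × 470 / 1000 = 602.1 → r_n = 434.3 kN.
R_n = 1 × 325.7 + 4 × 434.3 = 2063 kN.
Design strength φR_n = 0.75 × 2063 = 1550 kN.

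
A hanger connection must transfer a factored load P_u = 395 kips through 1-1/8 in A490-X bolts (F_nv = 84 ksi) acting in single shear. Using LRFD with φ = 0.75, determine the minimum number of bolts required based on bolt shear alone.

A_b = π·1.125²/4 = 0.994 in².
Per-bolt design strength φR_n = 0.75 × 84 × 0.994 × 1 = 62.62 kips.
n ≥ 395 / 62.62 = 6.308 → use 7 bolts.

7 bolts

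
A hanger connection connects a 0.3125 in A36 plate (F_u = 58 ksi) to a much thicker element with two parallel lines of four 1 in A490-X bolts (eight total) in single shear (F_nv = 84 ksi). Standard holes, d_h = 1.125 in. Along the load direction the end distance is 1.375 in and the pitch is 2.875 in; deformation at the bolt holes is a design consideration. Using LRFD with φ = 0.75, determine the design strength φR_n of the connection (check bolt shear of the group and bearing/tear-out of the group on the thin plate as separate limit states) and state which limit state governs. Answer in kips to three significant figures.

198 kips (bearing governs)

Bolt shear: A_b = π·1²/4 = 0.7854 in²; R_n = 84 × 0.7854 × 8 × 1 = 527.8 kips → 0.75 × 527.8 = 396 kips.
Bearing (1.2 l_c t F_u ≤ 2.4 d t F_u): upper limit = 2.4·1·0.3125·58 = 43.5 kips.
  Edge l_c = 1.375 − 1.125/2 = 0.8125 → r_n = 17.67 kips; interior l_c = 2.875 − 1.125 = 1.75 → r_n = 38.06 kips.
  R_n,bearing = 2·17.67 + 6·38.06 = 263.7 kips → 0.75 × 263.7 = 198 kips.
Bearing governs: 198 kips.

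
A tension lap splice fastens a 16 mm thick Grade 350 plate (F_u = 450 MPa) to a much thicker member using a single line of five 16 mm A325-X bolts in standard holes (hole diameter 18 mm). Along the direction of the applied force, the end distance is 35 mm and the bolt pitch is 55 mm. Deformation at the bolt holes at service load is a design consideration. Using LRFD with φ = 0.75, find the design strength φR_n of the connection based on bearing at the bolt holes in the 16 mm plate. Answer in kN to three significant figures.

998 kN

Per bolt r_n = 1.2 l_c t F_u ≤ 2.4 d t F_u; upper limit = 2.4 × 16 × 16 × 450 / 1000 = 276.5 kN.
Edge bolt: l_c = 35 − 18/2 = 26 mm → 1.2 × 26 × 16 × 450 / 1000 = 224.6 → r_n = 224.6 kN.
Interior bolts: l_c = 55 − 18 = 37 mm → 1.2 × 37 × 16 × 450 / 1000 = 319.7 → r_n = 276.5 kN.
R_n = 1 × 224.6 + 4 × 276.5 = 1331 kN.
Design strength φR_n = 0.75 × 1331 = 998 kN.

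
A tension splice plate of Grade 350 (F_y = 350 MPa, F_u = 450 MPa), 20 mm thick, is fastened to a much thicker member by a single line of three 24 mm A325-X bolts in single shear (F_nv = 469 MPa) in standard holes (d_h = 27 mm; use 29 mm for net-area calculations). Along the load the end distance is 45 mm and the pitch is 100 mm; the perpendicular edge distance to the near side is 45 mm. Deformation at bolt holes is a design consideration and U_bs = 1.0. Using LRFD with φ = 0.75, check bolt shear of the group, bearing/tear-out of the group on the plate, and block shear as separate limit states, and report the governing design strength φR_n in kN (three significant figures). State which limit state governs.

Bolt shear: A_b = π·24²/4 = 452.4 mm²; R_n = 469 × 452.4 × 3 × 1 / 1000 = 636.5 kN → 0.75 × 636.5 = 477 kN.
Bearing: edge l_c = 31.5, r_n = 340.2 kN; interior l_c = 73, r_n = 518.4 kN; R_n = 340.2 + 2·518.4 = 1377 kN → 1030 kN.
Block shear: A_gv = 4900, A_nv = 3450, A_nt = 610 mm²; R_n = min(0.6F_uA_nv, 0.6F_yA_gv) + U_bs·F_u·A_nt = 1206 kN → 904 kN.
Bolt shear governs: 477 kN.

477 kN (bolt shear governs)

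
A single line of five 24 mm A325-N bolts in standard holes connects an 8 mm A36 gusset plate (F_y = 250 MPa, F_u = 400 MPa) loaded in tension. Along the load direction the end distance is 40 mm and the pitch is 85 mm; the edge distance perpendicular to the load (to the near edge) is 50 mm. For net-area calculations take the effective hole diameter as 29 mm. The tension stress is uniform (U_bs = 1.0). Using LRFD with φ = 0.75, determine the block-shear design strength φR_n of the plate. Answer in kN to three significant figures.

Shear plane L_v = 40 + 4·85 = 380 mm; A_gv = 380 × 8 = 3040 mm².
A_nv = (380 − 4.5·29) × 8 = 1996 mm².
A_nt = (50 − 0.5·29) × 8 = 284 mm².
0.6 F_u A_nv = 479 kN; 0.6 F_y A_gv = 456 kN → shear yielding governs the shear term.
R_n = 456 + 1.0 × 400 × 284 / 1000 = 569.6 kN.
Design strength φR_n = 0.75 × 569.6 = 427 kN.

427 kN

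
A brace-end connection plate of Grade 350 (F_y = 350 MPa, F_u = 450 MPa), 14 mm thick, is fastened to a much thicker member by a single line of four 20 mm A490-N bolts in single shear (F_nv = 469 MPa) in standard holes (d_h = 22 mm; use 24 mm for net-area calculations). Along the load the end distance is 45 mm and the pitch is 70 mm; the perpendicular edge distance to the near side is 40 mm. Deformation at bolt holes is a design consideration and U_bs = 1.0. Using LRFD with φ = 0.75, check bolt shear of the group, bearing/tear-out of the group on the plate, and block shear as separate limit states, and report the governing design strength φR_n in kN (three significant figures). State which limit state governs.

Bolt shear: A_b = π·20²/4 = 314.2 mm²; R_n = 469 × 314.2 × 4 × 1 / 1000 = 589.4 kN → 0.75 × 589.4 = 442 kN.
Bearing: edge l_c = 34, r_n = 257 kN; interior l_c = 48, r_n = 302.4 kN; R_n = 257 + 3·302.4 = 1164 kN → 873 kN.
Block shear: A_gv = 3570, A_nv = 2394, A_nt = 392 mm²; R_n = min(0.6F_uA_nv, 0.6F_yA_gv) + U_bs·F_u·A_nt = 822.8 kN → 617 kN.
Bolt shear governs: 442 kN.

442 kN (bolt shear governs)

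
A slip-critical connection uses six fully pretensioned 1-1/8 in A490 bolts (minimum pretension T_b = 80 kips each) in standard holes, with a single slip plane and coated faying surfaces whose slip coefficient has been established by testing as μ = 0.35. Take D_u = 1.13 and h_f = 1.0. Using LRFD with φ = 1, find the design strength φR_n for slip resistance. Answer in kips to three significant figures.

190 kips

R_n = μ · D_u · h_f · T_b · n_s · n_b = 0.35 × 1.13 × 1.0 × 80 × 1 × 6 = 189.8 kips.
Design strength φR_n = 1 × 189.8 = 190 kips.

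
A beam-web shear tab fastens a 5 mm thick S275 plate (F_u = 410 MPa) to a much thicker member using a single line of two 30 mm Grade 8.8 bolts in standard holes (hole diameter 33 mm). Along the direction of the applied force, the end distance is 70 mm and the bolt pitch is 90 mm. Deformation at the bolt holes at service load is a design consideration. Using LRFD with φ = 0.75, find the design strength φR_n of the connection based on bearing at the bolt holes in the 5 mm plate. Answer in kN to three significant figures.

204 kN

Per bolt r_n = 1.2 l_c t F_u ≤ 2.4 d t F_u; upper limit = 2.4 × 30 × 5 × 410 / 1000 = 147.6 kN.
Edge bolt: l_c = 70 − 33/2 = 53.5 mm → 1.2 × 53.5 × 5 × 410 / 1000 = 131.6 → r_n = 131.6 kN.
Interior bolts: l_c = 90 − 33 = 57 mm → 1.2 × 57 × 5 × 410 / 1000 = 140.2 → r_n = 140.2 kN.
R_n = 1 × 131.6 + 1 × 140.2 = 271.8 kN.
Design strength φR_n = 0.75 × 271.8 = 204 kN.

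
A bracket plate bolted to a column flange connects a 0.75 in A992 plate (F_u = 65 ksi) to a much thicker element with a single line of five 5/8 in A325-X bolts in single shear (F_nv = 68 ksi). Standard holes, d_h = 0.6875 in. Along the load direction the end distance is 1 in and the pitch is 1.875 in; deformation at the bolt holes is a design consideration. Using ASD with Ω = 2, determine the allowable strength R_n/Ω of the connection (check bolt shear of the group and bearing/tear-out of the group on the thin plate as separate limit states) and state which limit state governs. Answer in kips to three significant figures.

52.2 kips (bolt shear governs)

Bolt shear: A_b = π·0.625²/4 = 0.3068 in²; R_n = 68 × 0.3068 × 5 × 1 = 104.3 kips → 104.3 / 2 = 52.2 kips.
Bearing (1.2 l_c t F_u ≤ 2.4 d t F_u): upper limit = 2.4·0.625·0.75·65 = 73.12 kips.
  Edge l_c = 1 − 0.6875/2 = 0.6562 → r_n = 38.39 kips; interior l_c = 1.875 − 0.6875 = 1.188 → r_n = 69.47 kips.
  R_n,bearing = 1·38.39 + 4·69.47 = 316.3 kips → 316.3 / 2 = 158 kips.
Bolt shear governs: 52.2 kips.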